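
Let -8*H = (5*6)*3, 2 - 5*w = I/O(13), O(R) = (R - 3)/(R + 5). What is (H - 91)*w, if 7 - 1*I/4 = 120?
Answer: -833951/50 ≈ -16679.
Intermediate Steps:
I = -452 (I = 28 - 4*120 = 28 - 480 = -452)
O(R) = (-3 + R)/(5 + R)
w = 4078/25 (w = 2/5 - (-452)/(5*((-3 + 13)/(5 + 13))) = 2/5 - (-452)/(5*(10/18)) = 2/5 - (-452)/(5*((1/18)*10)) = 2/5 - (-452)/(5*5/9) = 2/5 - (-452)*9/(5*5) = 2/5 - 1/5*(-4068/5) = 2/5 + 4068/25 = 4078/25 ≈ 163.12)
H = -45/4 (H = -5*6*3/8 = -15*3/4 = -1/8*90 = -45/4 ≈ -11.250)
(H - 91)*w = (-45/4 - 91)*(4078/25) = -409/4*4078/25 = -833951/50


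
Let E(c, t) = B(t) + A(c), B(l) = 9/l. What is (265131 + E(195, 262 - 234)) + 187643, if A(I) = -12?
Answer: 12677345/28 ≈ 4.5276e+5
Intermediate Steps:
E(c, t) = -12 + 9/t (E(c, t) = 9/t - 12 = -12 + 9/t)
(265131 + E(195, 262 - 234)) + 187643 = (265131 + (-12 + 9/(262 - 234))) + 187643 = (265131 + (-12 + 9/28)) + 187643 = (265131 - 327/28) + 187643 = 7423341/28 + 187643 = 12677345/28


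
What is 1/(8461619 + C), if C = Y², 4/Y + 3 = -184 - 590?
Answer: 603729/5108524777267 ≈ 1.1818e-7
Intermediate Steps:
Y = -4/777 (Y = 4/(-3 + (-184 - 590)) = 4/(-3 - 774) = 4/(-777) = 4*(-1/777) = -4/777 ≈ -0.0051480)
C = 16/603729 (C = (-4/777)² = 16/603729 ≈ 2.6502e-5)
1/(8461619 + C) = 1/(8461619 + 16/603729) = 1/(5108524777267/603729) = 603729/5108524777267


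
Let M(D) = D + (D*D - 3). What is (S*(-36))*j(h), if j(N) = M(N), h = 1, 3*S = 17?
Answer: 204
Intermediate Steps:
S = 17/3 (S = (⅓)*17 = 17/3 ≈ 5.6667)
M(D) = -3 + D + D² (M(D) = D + (D² - 3) = D + (-3 + D²) = -3 + D + D²)
j(N) = -3 + N + N²
(S*(-36))*j(h) = ((17/3)*(-36))*(-3 + 1 + 1²) = -204*(-3 + 1 + 1) = -204*(-1) = 204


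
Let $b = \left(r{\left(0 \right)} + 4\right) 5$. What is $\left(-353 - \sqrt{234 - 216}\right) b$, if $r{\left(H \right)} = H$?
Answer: $-7060 - 60 \sqrt{2} \approx -7144.9$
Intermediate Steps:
$b = 20$ ($b = \left(0 + 4\right) 5 = 4 \cdot 5 = 20$)
$\left(-353 - \sqrt{234 - 216}\right) b = \left(-353 - \sqrt{234 - 216}\right) 20 = \left(-353 - \sqrt{18}\right) 20 = \left(-353 - 3 \sqrt{2}\right) 20 = -7060 - 60 \sqrt{2}$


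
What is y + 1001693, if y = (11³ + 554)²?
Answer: 4554918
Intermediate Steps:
y = 3553225 (y = (1331 + 554)² = 1885² = 3553225)
y + 1001693 = 3553225 + 1001693 = 4554918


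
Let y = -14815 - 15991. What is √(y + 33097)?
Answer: √2291 ≈ 47.864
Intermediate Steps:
y = -30806
√(y + 33097) = √(-30806 + 33097) = √2291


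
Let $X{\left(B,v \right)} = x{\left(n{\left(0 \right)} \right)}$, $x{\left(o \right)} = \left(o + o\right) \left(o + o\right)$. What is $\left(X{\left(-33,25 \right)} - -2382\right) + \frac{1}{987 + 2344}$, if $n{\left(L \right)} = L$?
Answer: $\frac{7934443}{3331} \approx 2382.0$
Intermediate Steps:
$x{\left(o \right)} = 4 o^{2}$ ($x{\left(o \right)} = 2 o 2 o = 4 o^{2}$)
$X{\left(B,v \right)} = 0$ ($X{\left(B,v \right)} = 4 \cdot 0^{2} = 4 \cdot 0 = 0$)
$\left(X{\left(-33,25 \right)} - -2382\right) + \frac{1}{987 + 2344} = \left(0 - -2382\right) + \frac{1}{987 + 2344} = \left(0 + 2382\right) + \frac{1}{3331} = 2382 + \frac{1}{3331} = \frac{7934443}{3331}$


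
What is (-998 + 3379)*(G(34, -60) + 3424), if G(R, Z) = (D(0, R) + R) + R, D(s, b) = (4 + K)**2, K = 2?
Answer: 8400168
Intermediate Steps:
D(s, b) = 36 (D(s, b) = (4 + 2)**2 = 6**2 = 36)
G(R, Z) = 36 + 2*R (G(R, Z) = (36 + R) + R = 36 + 2*R)
(-998 + 3379)*(G(34, -60) + 3424) = (-998 + 3379)*((36 + 2*34) + 3424) = 2381*((36 + 68) + 3424) = 2381*(104 + 3424) = 2381*3528 = 8400168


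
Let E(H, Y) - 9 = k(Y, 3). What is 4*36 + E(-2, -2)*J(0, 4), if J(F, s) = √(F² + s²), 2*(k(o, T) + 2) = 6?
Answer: 184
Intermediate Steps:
k(o, T) = 1 (k(o, T) = -2 + (½)*6 = -2 + 3 = 1)
E(H, Y) = 10 (E(H, Y) = 9 + 1 = 10)
4*36 + E(-2, -2)*J(0, 4) = 4*36 + 10*√(0² + 4²) = 144 + 10*√(0 + 16) = 144 + 10*√16 = 144 + 10*4 = 144 + 40 = 184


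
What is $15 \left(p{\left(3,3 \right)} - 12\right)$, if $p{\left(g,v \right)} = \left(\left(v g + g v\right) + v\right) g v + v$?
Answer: $2700$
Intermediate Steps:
$p{\left(g,v \right)} = v + g v \left(v + 2 g v\right)$ ($p{\left(g,v \right)} = \left(\left(g v + g v\right) + v\right) g v + v = \left(2 g v + v\right) g v + v = \left(v + 2 g v\right) g v + v = g \left(v + 2 g v\right) v + v = g v \left(v + 2 g v\right) + v = v + g v \left(v + 2 g v\right)$)
$15 \left(p{\left(3,3 \right)} - 12\right) = 15 \left(3 \left(1 + 3 \cdot 3 + 2 \cdot 3 \cdot 3^{2}\right) - 12\right) = 15 \left(3 \left(1 + 9 + 2 \cdot 3 \cdot 9\right) - 12\right) = 15 \left(3 \left(1 + 9 + 54\right) - 12\right) = 15 \left(3 \cdot 64 - 12\right) = 15 \left(192 - 12\right) = 15 \cdot 180 = 2700$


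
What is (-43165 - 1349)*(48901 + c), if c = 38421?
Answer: -3887051508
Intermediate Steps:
(-43165 - 1349)*(48901 + c) = (-43165 - 1349)*(48901 + 38421) = -44514*87322 = -3887051508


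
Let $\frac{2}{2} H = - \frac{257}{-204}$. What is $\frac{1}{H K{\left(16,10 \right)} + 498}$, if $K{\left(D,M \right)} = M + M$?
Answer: $\frac{51}{26683} \approx 0.0019113$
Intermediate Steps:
$H = \frac{257}{204}$ ($H = - \frac{257}{-204} = \left(-257\right) \left(- \frac{1}{204}\right) = \frac{257}{204} \approx 1.2598$)
$K{\left(D,M \right)} = 2 M$
$\frac{1}{H K{\left(16,10 \right)} + 498} = \frac{1}{\frac{257 \cdot 2 \cdot 10}{204} + 498} = \frac{1}{\frac{257}{204} \cdot 20 + 498} = \frac{1}{\frac{1285}{51} + 498} = \frac{1}{\frac{26683}{51}} = \frac{51}{26683}$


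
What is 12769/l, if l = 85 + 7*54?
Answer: 12769/463 ≈ 27.579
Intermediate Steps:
l = 463 (l = 85 + 378 = 463)
12769/l = 12769/463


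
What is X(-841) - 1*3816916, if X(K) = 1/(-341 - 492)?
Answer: -3179491029/833 ≈ -3.8169e+6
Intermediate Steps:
X(K) = -1/833 (X(K) = 1/(-833) = -1/833)
X(-841) - 1*3816916 = -1/833 - 1*3816916 = -1/833 - 3816916 = -3179491029/833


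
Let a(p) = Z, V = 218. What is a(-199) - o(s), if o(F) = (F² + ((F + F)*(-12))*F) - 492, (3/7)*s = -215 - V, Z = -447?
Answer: 211300508/9 ≈ 2.3478e+7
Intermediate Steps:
a(p) = -447
s = -3031/3 (s = 7*(-215 - 1*218)/3 = 7*(-215 - 218)/3 = (7/3)*(-433) = -3031/3 ≈ -1010.3)
o(F) = -492 - 23*F² (o(F) = (F² + ((2*F)*(-12))*F) - 492 = (F² + (-24*F)*F) - 492 = (F² - 24*F²) - 492 = -23*F² - 492 = -492 - 23*F²)
a(-199) - o(s) = -447 - (-492 - 23*(-3031/3)²) = -447 - (-492 - 23*9186961/9) = -447 - (-492 - 211300103/9) = -447 - 1*(-211304531/9) = -447 + 211304531/9 = 211300508/9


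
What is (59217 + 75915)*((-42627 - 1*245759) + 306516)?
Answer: 2449943160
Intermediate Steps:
(59217 + 75915)*((-42627 - 1*245759) + 306516) = 135132*((-42627 - 245759) + 306516) = 135132*(-288386 + 306516) = 135132*18130 = 2449943160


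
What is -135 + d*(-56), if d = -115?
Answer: 6305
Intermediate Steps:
-135 + d*(-56) = -135 - 115*(-56) = -135 + 6440 = 6305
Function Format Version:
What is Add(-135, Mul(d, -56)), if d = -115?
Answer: 6305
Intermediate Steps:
Add(-135, Mul(d, -56)) = Add(-135, Mul(-115, -56)) = Add(-135, 6440) = 6305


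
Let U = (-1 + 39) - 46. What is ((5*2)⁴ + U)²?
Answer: 99840064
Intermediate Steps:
U = -8 (U = 38 - 46 = -8)
((5*2)⁴ + U)² = ((5*2)⁴ - 8)² = (10⁴ - 8)² = (10000 - 8)² = 9992² = 99840064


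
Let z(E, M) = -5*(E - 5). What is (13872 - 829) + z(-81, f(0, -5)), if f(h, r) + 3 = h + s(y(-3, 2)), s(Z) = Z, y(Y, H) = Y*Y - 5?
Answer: 13473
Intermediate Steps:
y(Y, H) = -5 + Y² (y(Y, H) = Y² - 5 = -5 + Y²)
f(h, r) = 1 + h (f(h, r) = -3 + (h + (-5 + (-3)²)) = -3 + (h + (-5 + 9)) = -3 + (h + 4) = -3 + (4 + h) = 1 + h)
z(E, M) = 25 - 5*E (z(E, M) = -5*(-5 + E) = 25 - 5*E)
(13872 - 829) + z(-81, f(0, -5)) = (13872 - 829) + (25 - 5*(-81)) = 13043 + (25 + 405) = 13043 + 430 = 13473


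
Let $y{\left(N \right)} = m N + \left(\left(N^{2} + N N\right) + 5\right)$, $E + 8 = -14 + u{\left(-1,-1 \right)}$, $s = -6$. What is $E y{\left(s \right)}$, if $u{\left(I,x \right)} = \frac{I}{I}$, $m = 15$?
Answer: $273$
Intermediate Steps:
$u{\left(I,x \right)} = 1$
$E = -21$ ($E = -8 + \left(-14 + 1\right) = -8 - 13 = -21$)
$y{\left(N \right)} = 5 + 2 N^{2} + 15 N$ ($y{\left(N \right)} = 15 N + \left(\left(N^{2} + N N\right) + 5\right) = 15 N + \left(\left(N^{2} + N^{2}\right) + 5\right) = 15 N + \left(2 N^{2} + 5\right) = 15 N + \left(5 + 2 N^{2}\right) = 5 + 2 N^{2} + 15 N$)
$E y{\left(s \right)} = - 21 \left(5 + 2 \left(-6\right)^{2} + 15 \left(-6\right)\right) = - 21 \left(5 + 2 \cdot 36 - 90\right) = - 21 \left(5 + 72 - 90\right) = \left(-21\right) \left(-13\right) = 273$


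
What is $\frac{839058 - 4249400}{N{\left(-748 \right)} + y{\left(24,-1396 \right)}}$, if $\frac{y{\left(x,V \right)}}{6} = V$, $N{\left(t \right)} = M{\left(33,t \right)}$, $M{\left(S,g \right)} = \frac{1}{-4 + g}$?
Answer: $\frac{2564577184}{6298753} \approx 407.16$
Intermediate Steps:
$N{\left(t \right)} = \frac{1}{-4 + t}$
$y{\left(x,V \right)} = 6 V$
$\frac{839058 - 4249400}{N{\left(-748 \right)} + y{\left(24,-1396 \right)}} = \frac{839058 - 4249400}{\frac{1}{-4 - 748} + 6 \left(-1396\right)} = - \frac{3410342}{\frac{1}{-752} - 8376} = - \frac{3410342}{- \frac{1}{752} - 8376} = - \frac{3410342}{- \frac{6298753}{752}} = \left(-3410342\right) \left(- \frac{752}{6298753}\right) = \frac{2564577184}{6298753}$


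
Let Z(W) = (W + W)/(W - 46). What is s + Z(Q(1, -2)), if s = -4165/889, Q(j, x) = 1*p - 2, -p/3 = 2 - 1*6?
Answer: -5990/1143 ≈ -5.2406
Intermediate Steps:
p = 12 (p = -3*(2 - 1*6) = -3*(2 - 6) = -3*(-4) = 12)
Q(j, x) = 10 (Q(j, x) = 1*12 - 2 = 12 - 2 = 10)
Z(W) = 2*W/(-46 + W) (Z(W) = (2*W)/(-46 + W) = 2*W/(-46 + W))
s = -595/127 (s = -4165*1/889 = -595/127 ≈ -4.6850)
s + Z(Q(1, -2)) = -595/127 + 2*10/(-46 + 10) = -595/127 + 2*10/(-36) = -595/127 + 2*10*(-1/36) = -595/127 - 5/9 = -5990/1143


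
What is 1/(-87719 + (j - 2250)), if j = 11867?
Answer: -1/78102 ≈ -1.2804e-5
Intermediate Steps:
1/(-87719 + (j - 2250)) = 1/(-87719 + (11867 - 2250)) = 1/(-87719 + 9617) = 1/(-78102) = -1/78102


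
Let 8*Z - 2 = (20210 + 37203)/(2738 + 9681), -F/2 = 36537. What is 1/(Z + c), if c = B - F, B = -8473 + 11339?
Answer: 99352/7544873131 ≈ 1.3168e-5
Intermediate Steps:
B = 2866
F = -73074 (F = -2*36537 = -73074)
Z = 82251/99352 (Z = ¼ + ((20210 + 37203)/(2738 + 9681))/8 = ¼ + (57413/12419)/8 = ¼ + (57413*(1/12419))/8 = ¼ + (⅛)*(57413/12419) = ¼ + 57413/99352 = 82251/99352 ≈ 0.82787)
c = 75940 (c = 2866 - 1*(-73074) = 2866 + 73074 = 75940)
1/(Z + c) = 1/(82251/99352 + 75940) = 1/(7544873131/99352) = 99352/7544873131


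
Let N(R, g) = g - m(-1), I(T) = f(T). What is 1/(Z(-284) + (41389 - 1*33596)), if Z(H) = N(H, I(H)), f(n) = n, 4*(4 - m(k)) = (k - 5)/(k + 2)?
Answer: 2/15007 ≈ 0.00013327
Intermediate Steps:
m(k) = 4 - (-5 + k)/(4*(2 + k)) (m(k) = 4 - (k - 5)/(4*(k + 2)) = 4 - (-5 + k)/(4*(2 + k)))
I(T) = T
N(R, g) = -11/2 + g (N(R, g) = g - (37 + 15*(-1))/(4*(2 - 1)) = g - (37 - 15)/(4*1) = g - 22/4 = g - 1*11/2 = g - 11/2 = -11/2 + g)
Z(H) = -11/2 + H
1/(Z(-284) + (41389 - 1*33596)) = 1/((-11/2 - 284) + (41389 - 1*33596)) = 1/(-579/2 + (41389 - 33596)) = 1/(-579/2 + 7793) = 1/(15007/2) = 2/15007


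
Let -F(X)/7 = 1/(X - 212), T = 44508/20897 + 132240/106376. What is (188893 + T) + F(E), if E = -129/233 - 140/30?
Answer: 1138520563443621284/6027221968619 ≈ 1.8890e+5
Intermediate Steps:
T = 937250286/277867409 (T = 44508*(1/20897) + 132240*(1/106376) = 44508/20897 + 16530/13297 = 937250286/277867409 ≈ 3.3730)
E = -3649/699 (E = -129*1/233 - 140*1/30 = -129/233 - 14/3 = -3649/699 ≈ -5.2203)
F(X) = -7/(-212 + X) (F(X) = -7/(X - 212) = -7/(-212 + X))
(188893 + T) + F(E) = (188893 + 937250286/277867409) - 7/(-212 - 3649/699) = 52488145738523/277867409 - 7/(-151837/699) = 52488145738523/277867409 - 7*(-699/151837) = 52488145738523/277867409 + 699/21691 = 1138520563443621284/6027221968619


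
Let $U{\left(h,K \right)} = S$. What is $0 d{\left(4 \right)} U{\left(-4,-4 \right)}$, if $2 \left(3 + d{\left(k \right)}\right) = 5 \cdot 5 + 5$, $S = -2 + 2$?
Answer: $0$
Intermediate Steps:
$S = 0$
$U{\left(h,K \right)} = 0$
$d{\left(k \right)} = 12$ ($d{\left(k \right)} = -3 + \frac{5 \cdot 5 + 5}{2} = -3 + \frac{25 + 5}{2} = -3 + \frac{1}{2} \cdot 30 = -3 + 15 = 12$)
$0 d{\left(4 \right)} U{\left(-4,-4 \right)} = 0 \cdot 12 \cdot 0 = 0 \cdot 0 = 0$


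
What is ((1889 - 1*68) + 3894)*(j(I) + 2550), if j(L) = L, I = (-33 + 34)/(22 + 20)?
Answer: 204027405/14 ≈ 1.4573e+7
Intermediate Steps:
I = 1/42 ≈ 0.023810
((1889 - 1*68) + 3894)*(j(I) + 2550) = ((1889 - 1*68) + 3894)*(1/42 + 2550) = ((1889 - 68) + 3894)*(107101/42) = (1821 + 3894)*(107101/42) = 5715*(107101/42) = 204027405/14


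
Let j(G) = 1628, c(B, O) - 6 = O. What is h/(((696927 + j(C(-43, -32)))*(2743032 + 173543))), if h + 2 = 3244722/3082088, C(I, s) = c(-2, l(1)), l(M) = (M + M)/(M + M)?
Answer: -1459727/3139704628775786500 ≈ -4.6492e-13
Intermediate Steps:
l(M) = 1 (l(M) = (2*M)/((2*M)) = (2*M)*(1/(2*M)) = 1)
c(B, O) = 6 + O
C(I, s) = 7 (C(I, s) = 6 + 1 = 7)
h = -1459727/1541044 (h = -2 + 3244722/3082088 = -2 + 3244722*(1/3082088) = -2 + 1622361/1541044 = -1459727/1541044 ≈ -0.94723)
h/(((696927 + j(C(-43, -32)))*(2743032 + 173543))) = -1459727*1/((696927 + 1628)*(2743032 + 173543))/1541044 = -1459727/(1541044*(698555*2916575)) = -1459727/1541044/2037388049125 = -1459727/1541044*1/2037388049125 = -1459727/3139704628775786500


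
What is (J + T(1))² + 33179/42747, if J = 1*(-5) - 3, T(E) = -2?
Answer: 4307879/42747 ≈ 100.78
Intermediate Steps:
J = -8 (J = -5 - 3 = -8)
(J + T(1))² + 33179/42747 = (-8 - 2)² + 33179/42747 = (-10)² + 33179*(1/42747) = 100 + 33179/42747 = 4307879/42747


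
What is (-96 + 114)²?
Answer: 324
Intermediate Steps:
(-96 + 114)² = 18² = 324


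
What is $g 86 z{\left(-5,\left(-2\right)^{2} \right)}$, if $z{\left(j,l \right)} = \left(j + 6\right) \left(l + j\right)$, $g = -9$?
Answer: $774$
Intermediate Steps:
$z{\left(j,l \right)} = \left(6 + j\right) \left(j + l\right)$
$g 86 z{\left(-5,\left(-2\right)^{2} \right)} = \left(-9\right) 86 \left(\left(-5\right)^{2} + 6 \left(-5\right) + 6 \left(-2\right)^{2} - 5 \left(-2\right)^{2}\right) = - 774 \left(25 - 30 + 6 \cdot 4 - 20\right) = - 774 \left(25 - 30 + 24 - 20\right) = \left(-774\right) \left(-1\right) = 774$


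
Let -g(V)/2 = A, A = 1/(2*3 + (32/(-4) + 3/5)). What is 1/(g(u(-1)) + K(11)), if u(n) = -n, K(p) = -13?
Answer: -7/81 ≈ -0.086420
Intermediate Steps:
A = -5/7 (A = 1/(6 + (32*(-¼) + 3*(⅕))) = 1/(6 + (-8 + ⅗)) = 1/(6 - 37/5) = 1/(-7/5) = -5/7 ≈ -0.71429)
g(V) = 10/7 (g(V) = -2*(-5/7) = 10/7)
1/(g(u(-1)) + K(11)) = 1/(10/7 - 13) = 1/(-81/7) = -7/81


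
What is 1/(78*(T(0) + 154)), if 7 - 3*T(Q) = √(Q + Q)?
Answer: 1/12194 ≈ 8.2007e-5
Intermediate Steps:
T(Q) = 7/3 - √2*√Q/3 (T(Q) = 7/3 - √(Q + Q)/3 = 7/3 - √2*√Q/3)
1/(78*(T(0) + 154)) = 1/(78*((7/3 - √2*√0/3) + 154)) = 1/(78*((7/3 - ⅓*√2*0) + 154)) = 1/(78*((7/3 + 0) + 154)) = 1/(78*(7/3 + 154)) = 1/(78*(469/3)) = 1/12194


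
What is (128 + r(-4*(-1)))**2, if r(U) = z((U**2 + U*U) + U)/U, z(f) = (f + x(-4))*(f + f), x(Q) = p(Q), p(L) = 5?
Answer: 749956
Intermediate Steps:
x(Q) = 5
z(f) = 2*f*(5 + f) (z(f) = (f + 5)*(f + f) = (5 + f)*(2*f) = 2*f*(5 + f))
r(U) = 2*(U + 2*U**2)*(5 + U + 2*U**2)/U (r(U) = (2*((U**2 + U*U) + U)*(5 + ((U**2 + U*U) + U)))/U = (2*((U**2 + U**2) + U)*(5 + ((U**2 + U**2) + U)))/U = (2*(2*U**2 + U)*(5 + (2*U**2 + U)))/U = (2*(U + 2*U**2)*(5 + (U + 2*U**2)))/U = (2*(U + 2*U**2)*(5 + U + 2*U**2))/U = 2*(U + 2*U**2)*(5 + U + 2*U**2)/U)
(128 + r(-4*(-1)))**2 = (128 + 2*(1 + 2*(-4*(-1)))*(5 + (-4*(-1))*(1 + 2*(-4*(-1)))))**2 = (128 + 2*(1 + 2*4)*(5 + 4*(1 + 2*4)))**2 = (128 + 2*(1 + 8)*(5 + 4*(1 + 8)))**2 = (128 + 2*9*(5 + 4*9))**2 = (128 + 2*9*(5 + 36))**2 = (128 + 2*9*41)**2 = (128 + 738)**2 = 866**2 = 749956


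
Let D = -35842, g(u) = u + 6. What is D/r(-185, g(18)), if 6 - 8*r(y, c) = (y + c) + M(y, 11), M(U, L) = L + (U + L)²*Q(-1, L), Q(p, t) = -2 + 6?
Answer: 71684/30237 ≈ 2.3707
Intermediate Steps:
g(u) = 6 + u
Q(p, t) = 4
M(U, L) = L + 4*(L + U)² (M(U, L) = L + (U + L)²*4 = L + (L + U)²*4 = L + 4*(L + U)²)
r(y, c) = -5/8 - (11 + y)²/2 - c/8 - y/8 (r(y, c) = ¾ - ((y + c) + (11 + 4*(11 + y)²))/8 = ¾ - ((c + y) + (11 + 4*(11 + y)²))/8 = ¾ - (11 + c + y + 4*(11 + y)²)/8 = ¾ + (-11/8 - (11 + y)²/2 - c/8 - y/8) = -5/8 - (11 + y)²/2 - c/8 - y/8)
D/r(-185, g(18)) = -35842/(-5/8 - (11 - 185)²/2 - (6 + 18)/8 - ⅛*(-185)) = -35842/(-5/8 - ½*(-174)² - ⅛*24 + 185/8) = -35842/(-5/8 - ½*30276 - 3 + 185/8) = -35842/(-5/8 - 15138 - 3 + 185/8) = -35842/(-30237/2) = -35842*(-2/30237) = 71684/30237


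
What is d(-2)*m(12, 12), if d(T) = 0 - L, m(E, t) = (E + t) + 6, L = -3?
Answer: 90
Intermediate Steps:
m(E, t) = 6 + E + t
d(T) = 3 (d(T) = 0 - 1*(-3) = 0 + 3 = 3)
d(-2)*m(12, 12) = 3*(6 + 12 + 12) = 3*30 = 90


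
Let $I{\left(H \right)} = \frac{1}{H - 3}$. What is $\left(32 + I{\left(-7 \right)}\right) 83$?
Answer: $\frac{26477}{10} \approx 2647.7$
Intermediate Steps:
$I{\left(H \right)} = \frac{1}{-3 + H}$
$\left(32 + I{\left(-7 \right)}\right) 83 = \left(32 + \frac{1}{-3 - 7}\right) 83 = \left(32 + \frac{1}{-10}\right) 83 = \left(32 - \frac{1}{10}\right) 83 = \frac{319}{10} \cdot 83 = \frac{26477}{10}$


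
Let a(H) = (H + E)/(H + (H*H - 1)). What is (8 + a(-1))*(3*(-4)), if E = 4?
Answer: -60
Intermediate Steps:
a(H) = (4 + H)/(-1 + H + H²) (a(H) = (H + 4)/(H + (H*H - 1)) = (4 + H)/(H + (H² - 1)) = (4 + H)/(H + (-1 + H²)) = (4 + H)/(-1 + H + H²))
(8 + a(-1))*(3*(-4)) = (8 + (4 - 1)/(-1 - 1 + (-1)²))*(3*(-4)) = (8 + 3/(-1 - 1 + 1))*(-12) = (8 + 3/(-1))*(-12) = (8 - 1*3)*(-12) = (8 - 3)*(-12) = 5*(-12) = -60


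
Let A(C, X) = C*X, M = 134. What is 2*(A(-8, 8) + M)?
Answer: 140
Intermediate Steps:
2*(A(-8, 8) + M) = 2*(-8*8 + 134) = 2*(-64 + 134) = 2*70 = 140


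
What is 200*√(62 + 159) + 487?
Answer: 487 + 200*√221 ≈ 3460.2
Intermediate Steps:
200*√(62 + 159) + 487 = 200*√221 + 487 = 487 + 200*√221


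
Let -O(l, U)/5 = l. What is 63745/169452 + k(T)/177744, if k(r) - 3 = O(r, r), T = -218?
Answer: 959625193/2509923024 ≈ 0.38233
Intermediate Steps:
O(l, U) = -5*l
k(r) = 3 - 5*r
63745/169452 + k(T)/177744 = 63745/169452 + (3 - 5*(-218))/177744 = 63745*(1/169452) + (3 + 1090)*(1/177744) = 63745/169452 + 1093*(1/177744) = 63745/169452 + 1093/177744 = 959625193/2509923024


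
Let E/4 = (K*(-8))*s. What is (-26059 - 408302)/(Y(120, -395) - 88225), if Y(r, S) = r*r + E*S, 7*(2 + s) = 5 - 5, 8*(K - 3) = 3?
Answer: 434361/159145 ≈ 2.7293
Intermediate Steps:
K = 27/8 (K = 3 + (1/8)*3 = 3 + 3/8 = 27/8 ≈ 3.3750)
s = -2 (s = -2 + (5 - 5)/7 = -2 + (1/7)*0 = -2 + 0 = -2)
E = 216 (E = 4*(((27/8)*(-8))*(-2)) = 4*(-27*(-2)) = 4*54 = 216)
Y(r, S) = r**2 + 216*S (Y(r, S) = r*r + 216*S = r**2 + 216*S)
(-26059 - 408302)/(Y(120, -395) - 88225) = (-26059 - 408302)/((120**2 + 216*(-395)) - 88225) = -434361/((14400 - 85320) - 88225) = -434361/(-70920 - 88225) = -434361/(-159145) = -434361*(-1/159145) = 434361/159145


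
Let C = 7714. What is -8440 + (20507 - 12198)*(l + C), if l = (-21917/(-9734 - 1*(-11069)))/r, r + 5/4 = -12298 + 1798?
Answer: 115928936432902/1808925 ≈ 6.4087e+7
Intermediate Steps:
r = -42005/4 (r = -5/4 + (-12298 + 1798) = -5/4 - 10500 = -42005/4 ≈ -10501.)
l = 2828/1808925 (l = (-21917/(-9734 - 1*(-11069)))/(-42005/4) = -21917/(-9734 + 11069)*(-4/42005) = -21917/1335*(-4/42005) = 2828/1808925 ≈ 0.0015634)
-8440 + (20507 - 12198)*(l + C) = -8440 + (20507 - 12198)*(2828/1808925 + 7714) = -8440 + 8309*(13954050278/1808925) = -8440 + 115944203759902/1808925 = 115928936432902/1808925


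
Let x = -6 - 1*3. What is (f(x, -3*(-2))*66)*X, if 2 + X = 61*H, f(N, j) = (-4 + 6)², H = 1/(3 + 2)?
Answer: 13464/5 ≈ 2692.8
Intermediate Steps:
H = ⅕ (H = 1/5 = ⅕ ≈ 0.20000)
x = -9 (x = -6 - 3 = -9)
f(N, j) = 4 (f(N, j) = 2² = 4)
X = 51/5 (X = -2 + 61*(⅕) = -2 + 61/5 = 51/5 ≈ 10.200)
(f(x, -3*(-2))*66)*X = (4*66)*(51/5) = 264*(51/5) = 13464/5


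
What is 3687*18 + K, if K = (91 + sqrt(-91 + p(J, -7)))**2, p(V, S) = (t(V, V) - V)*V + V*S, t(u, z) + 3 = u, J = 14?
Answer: 74416 + 182*I*sqrt(231) ≈ 74416.0 + 2766.2*I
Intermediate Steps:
t(u, z) = -3 + u
p(V, S) = -3*V + S*V (p(V, S) = ((-3 + V) - V)*V + V*S = -3*V + S*V)
K = (91 + I*sqrt(231))**2 (K = (91 + sqrt(-91 + 14*(-3 - 7)))**2 = (91 + sqrt(-91 + 14*(-10)))**2 = (91 + sqrt(-91 - 140))**2 = (91 + sqrt(-231))**2 = (91 + I*sqrt(231))**2 ≈ 8050.0 + 2766.2*I)
3687*18 + K = 3687*18 + (91 + I*sqrt(231))**2 = 66366 + (91 + I*sqrt(231))**2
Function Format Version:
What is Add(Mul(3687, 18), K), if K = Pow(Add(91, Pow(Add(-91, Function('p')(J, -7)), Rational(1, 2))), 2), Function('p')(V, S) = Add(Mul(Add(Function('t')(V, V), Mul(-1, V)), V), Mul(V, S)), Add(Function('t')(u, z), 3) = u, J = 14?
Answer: Add(74416, Mul(182, I, Pow(231, Rational(1, 2)))) ≈ Add(74416., Mul(2766.2, I))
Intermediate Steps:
Function('t')(u, z) = Add(-3, u)
Function('p')(V, S) = Add(Mul(-3, V), Mul(S, V)) (Function('p')(V, S) = Add(Mul(Add(Add(-3, V), Mul(-1, V)), V), Mul(V, S)) = Add(Mul(-3, V), Mul(S, V)))
K = Pow(Add(91, Mul(I, Pow(231, Rational(1, 2)))), 2) (K = Pow(Add(91, Pow(Add(-91, Mul(14, Add(-3, -7))), Rational(1, 2))), 2) = Pow(Add(91, Pow(Add(-91, Mul(14, -10)), Rational(1, 2))), 2) = Pow(Add(91, Pow(Add(-91, -140), Rational(1, 2))), 2) = Pow(Add(91, Pow(-231, Rational(1, 2))), 2) = Pow(Add(91, Mul(I, Pow(231, Rational(1, 2)))), 2) ≈ Add(8050.0, Mul(2766.2, I)))
Add(Mul(3687, 18), K) = Add(Mul(3687, 18), Pow(Add(91, Mul(I, Pow(231, Rational(1, 2)))), 2)) = Add(66366, Pow(Add(91, Mul(I, Pow(231, Rational(1, 2)))), 2))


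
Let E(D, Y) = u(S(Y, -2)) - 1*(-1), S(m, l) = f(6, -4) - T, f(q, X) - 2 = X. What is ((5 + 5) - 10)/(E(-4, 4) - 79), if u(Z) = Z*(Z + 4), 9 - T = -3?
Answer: 0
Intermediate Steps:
T = 12 (T = 9 - 1*(-3) = 9 + 3 = 12)
f(q, X) = 2 + X
S(m, l) = -14 (S(m, l) = (2 - 4) - 1*12 = -2 - 12 = -14)
u(Z) = Z*(4 + Z)
E(D, Y) = 141 (E(D, Y) = -14*(4 - 14) - 1*(-1) = -14*(-10) + 1 = 140 + 1 = 141)
((5 + 5) - 10)/(E(-4, 4) - 79) = ((5 + 5) - 10)/(141 - 79) = (10 - 10)/62 = (1/62)*0 = 0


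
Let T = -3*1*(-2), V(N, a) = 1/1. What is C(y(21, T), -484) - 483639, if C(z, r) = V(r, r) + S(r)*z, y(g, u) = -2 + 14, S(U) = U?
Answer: -489446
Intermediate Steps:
V(N, a) = 1 (V(N, a) = 1*1 = 1)
T = 6 (T = -3*(-2) = 6)
y(g, u) = 12
C(z, r) = 1 + r*z
C(y(21, T), -484) - 483639 = (1 - 484*12) - 483639 = (1 - 5808) - 483639 = -5807 - 483639 = -489446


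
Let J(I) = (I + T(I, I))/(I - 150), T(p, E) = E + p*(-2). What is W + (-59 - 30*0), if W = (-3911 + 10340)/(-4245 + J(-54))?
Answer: -85628/1415 ≈ -60.514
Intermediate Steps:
T(p, E) = E - 2*p
J(I) = 0 (J(I) = (I + (I - 2*I))/(I - 150) = (I - I)/(-150 + I) = 0/(-150 + I) = 0)
W = -2143/1415 (W = (-3911 + 10340)/(-4245 + 0) = 6429/(-4245) = 6429*(-1/4245) = -2143/1415 ≈ -1.5145)
W + (-59 - 30*0) = -2143/1415 + (-59 - 30*0) = -2143/1415 + (-59 + 0) = -2143/1415 - 59 = -85628/1415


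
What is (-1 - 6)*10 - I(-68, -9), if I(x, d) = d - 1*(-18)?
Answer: -79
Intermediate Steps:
I(x, d) = 18 + d (I(x, d) = d + 18 = 18 + d)
(-1 - 6)*10 - I(-68, -9) = (-1 - 6)*10 - (18 - 9) = -7*10 - 1*9 = -70 - 9 = -79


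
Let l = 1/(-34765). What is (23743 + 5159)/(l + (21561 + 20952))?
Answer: 502389015/738982222 ≈ 0.67984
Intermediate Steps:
l = -1/34765 ≈ -2.8765e-5
(23743 + 5159)/(l + (21561 + 20952)) = (23743 + 5159)/(-1/34765 + (21561 + 20952)) = 28902/(-1/34765 + 42513) = 28902/(1477964444/34765) = 28902*(34765/1477964444) = 502389015/738982222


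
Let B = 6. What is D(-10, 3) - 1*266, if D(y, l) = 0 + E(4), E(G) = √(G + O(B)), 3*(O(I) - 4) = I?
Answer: -266 + √10 ≈ -262.84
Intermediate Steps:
O(I) = 4 + I/3
E(G) = √(6 + G) (E(G) = √(G + (4 + (⅓)*6)) = √(G + (4 + 2)) = √(G + 6) = √(6 + G))
D(y, l) = √10 (D(y, l) = 0 + √(6 + 4) = 0 + √10 = √10)
D(-10, 3) - 1*266 = √10 - 1*266 = √10 - 266 = -266 + √10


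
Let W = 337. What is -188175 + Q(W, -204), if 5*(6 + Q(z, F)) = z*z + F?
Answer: -165508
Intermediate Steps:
Q(z, F) = -6 + F/5 + z²/5 (Q(z, F) = -6 + (z*z + F)/5 = -6 + (z² + F)/5 = -6 + (F + z²)/5 = -6 + (F/5 + z²/5) = -6 + F/5 + z²/5)
-188175 + Q(W, -204) = -188175 + (-6 + (⅕)*(-204) + (⅕)*337²) = -188175 + (-6 - 204/5 + (⅕)*113569) = -188175 + (-6 - 204/5 + 113569/5) = -188175 + 22667 = -165508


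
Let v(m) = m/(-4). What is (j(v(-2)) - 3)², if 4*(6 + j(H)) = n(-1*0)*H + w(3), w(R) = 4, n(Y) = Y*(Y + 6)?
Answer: 64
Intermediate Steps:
n(Y) = Y*(6 + Y)
v(m) = -m/4 (v(m) = m*(-¼) = -m/4)
j(H) = -5 (j(H) = -6 + (((-1*0)*(6 - 1*0))*H + 4)/4 = -6 + ((0*(6 + 0))*H + 4)/4 = -6 + ((0*6)*H + 4)/4 = -6 + (0*H + 4)/4 = -6 + (0 + 4)/4 = -6 + (¼)*4 = -6 + 1 = -5)
(j(v(-2)) - 3)² = (-5 - 3)² = (-8)² = 64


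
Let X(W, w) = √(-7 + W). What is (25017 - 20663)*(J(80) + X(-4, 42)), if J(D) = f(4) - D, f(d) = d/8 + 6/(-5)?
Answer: -1756839/5 + 4354*I*√11 ≈ -3.5137e+5 + 14441.0*I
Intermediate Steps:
f(d) = -6/5 + d/8 (f(d) = d*(⅛) + 6*(-⅕) = d/8 - 6/5 = -6/5 + d/8)
J(D) = -7/10 - D (J(D) = (-6/5 + (⅛)*4) - D = (-6/5 + ½) - D = -7/10 - D)
(25017 - 20663)*(J(80) + X(-4, 42)) = (25017 - 20663)*((-7/10 - 1*80) + √(-7 - 4)) = 4354*((-7/10 - 80) + √(-11)) = 4354*(-807/10 + I*√11) = -1756839/5 + 4354*I*√11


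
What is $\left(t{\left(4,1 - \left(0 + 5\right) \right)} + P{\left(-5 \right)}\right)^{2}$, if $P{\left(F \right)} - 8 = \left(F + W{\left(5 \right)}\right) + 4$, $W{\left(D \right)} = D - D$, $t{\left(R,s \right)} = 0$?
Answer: $49$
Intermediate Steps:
$W{\left(D \right)} = 0$
$P{\left(F \right)} = 12 + F$ ($P{\left(F \right)} = 8 + \left(\left(F + 0\right) + 4\right) = 8 + \left(F + 4\right) = 8 + \left(4 + F\right) = 12 + F$)
$\left(t{\left(4,1 - \left(0 + 5\right) \right)} + P{\left(-5 \right)}\right)^{2} = \left(0 + \left(12 - 5\right)\right)^{2} = \left(0 + 7\right)^{2} = 7^{2} = 49$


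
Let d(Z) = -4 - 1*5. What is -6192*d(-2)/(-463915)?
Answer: -55728/463915 ≈ -0.12013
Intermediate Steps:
d(Z) = -9 (d(Z) = -4 - 5 = -9)
-6192*d(-2)/(-463915) = -6192*(-9)/(-463915) = 55728*(-1/463915) = -55728/463915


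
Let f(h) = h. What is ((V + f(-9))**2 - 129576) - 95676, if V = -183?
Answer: -188388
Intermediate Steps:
((V + f(-9))**2 - 129576) - 95676 = ((-183 - 9)**2 - 129576) - 95676 = ((-192)**2 - 129576) - 95676 = (36864 - 129576) - 95676 = -92712 - 95676 = -188388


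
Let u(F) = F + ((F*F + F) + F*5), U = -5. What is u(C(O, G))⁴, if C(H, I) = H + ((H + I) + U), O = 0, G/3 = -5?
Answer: 4569760000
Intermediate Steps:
G = -15 (G = 3*(-5) = -15)
C(H, I) = -5 + I + 2*H (C(H, I) = H + ((H + I) - 5) = H + (-5 + H + I) = -5 + I + 2*H)
u(F) = F² + 7*F (u(F) = F + ((F² + F) + 5*F) = F + ((F + F²) + 5*F) = F + (F² + 6*F) = F² + 7*F)
u(C(O, G))⁴ = ((-5 - 15 + 2*0)*(7 + (-5 - 15 + 2*0)))⁴ = ((-5 - 15 + 0)*(7 + (-5 - 15 + 0)))⁴ = (-20*(7 - 20))⁴ = (-20*(-13))⁴ = 260⁴ = 4569760000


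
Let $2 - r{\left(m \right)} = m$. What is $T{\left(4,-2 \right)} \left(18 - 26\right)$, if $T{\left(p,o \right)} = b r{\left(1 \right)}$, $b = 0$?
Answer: $0$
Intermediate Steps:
$r{\left(m \right)} = 2 - m$
$T{\left(p,o \right)} = 0$ ($T{\left(p,o \right)} = 0 \left(2 - 1\right) = 0 \cdot 1 = 0$)
$T{\left(4,-2 \right)} \left(18 - 26\right) = 0 \left(18 - 26\right) = 0 \left(-8\right) = 0$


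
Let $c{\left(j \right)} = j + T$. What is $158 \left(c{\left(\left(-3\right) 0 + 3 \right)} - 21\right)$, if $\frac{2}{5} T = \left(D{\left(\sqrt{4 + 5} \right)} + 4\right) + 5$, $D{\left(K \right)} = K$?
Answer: $1896$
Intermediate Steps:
$T = 30$ ($T = \frac{5 \left(\left(\sqrt{4 + 5} + 4\right) + 5\right)}{2} = \frac{5 \left(\left(\sqrt{9} + 4\right) + 5\right)}{2} = \frac{5 \left(\left(3 + 4\right) + 5\right)}{2} = \frac{5 \left(7 + 5\right)}{2} = \frac{5}{2} \cdot 12 = 30$)
$c{\left(j \right)} = 30 + j$ ($c{\left(j \right)} = j + 30 = 30 + j$)
$158 \left(c{\left(\left(-3\right) 0 + 3 \right)} - 21\right) = 158 \left(\left(30 + \left(\left(-3\right) 0 + 3\right)\right) - 21\right) = 158 \left(\left(30 + \left(0 + 3\right)\right) - 21\right) = 158 \left(\left(30 + 3\right) - 21\right) = 158 \left(33 - 21\right) = 158 \cdot 12 = 1896$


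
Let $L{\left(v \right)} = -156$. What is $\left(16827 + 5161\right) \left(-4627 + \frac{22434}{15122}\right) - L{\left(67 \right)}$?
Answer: $- \frac{768996798124}{7561} \approx -1.0171 \cdot 10^{8}$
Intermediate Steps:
$\left(16827 + 5161\right) \left(-4627 + \frac{22434}{15122}\right) - L{\left(67 \right)} = \left(16827 + 5161\right) \left(-4627 + \frac{22434}{15122}\right) - -156 = 21988 \left(-4627 + 22434 \cdot \frac{1}{15122}\right) + 156 = 21988 \left(-4627 + \frac{11217}{7561}\right) + 156 = 21988 \left(- \frac{34973530}{7561}\right) + 156 = - \frac{768997977640}{7561} + 156 = - \frac{768996798124}{7561}$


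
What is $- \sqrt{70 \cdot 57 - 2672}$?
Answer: $- \sqrt{1318} \approx -36.304$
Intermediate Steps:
$- \sqrt{70 \cdot 57 - 2672} = - \sqrt{3990 - 2672} = - \sqrt{1318}$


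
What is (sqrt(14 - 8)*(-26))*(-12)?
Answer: 312*sqrt(6) ≈ 764.24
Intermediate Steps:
(sqrt(14 - 8)*(-26))*(-12) = (sqrt(6)*(-26))*(-12) = -26*sqrt(6)*(-12) = 312*sqrt(6)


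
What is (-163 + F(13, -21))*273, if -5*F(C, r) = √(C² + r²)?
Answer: -44499 - 273*√610/5 ≈ -45848.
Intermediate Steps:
F(C, r) = -√(C² + r²)/5
(-163 + F(13, -21))*273 = (-163 - √(13² + (-21)²)/5)*273 = (-163 - √(169 + 441)/5)*273 = (-163 - √610/5)*273 = -44499 - 273*√610/5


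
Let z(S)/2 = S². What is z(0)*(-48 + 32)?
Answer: 0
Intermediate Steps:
z(S) = 2*S²
z(0)*(-48 + 32) = (2*0²)*(-48 + 32) = (2*0)*(-16) = 0*(-16) = 0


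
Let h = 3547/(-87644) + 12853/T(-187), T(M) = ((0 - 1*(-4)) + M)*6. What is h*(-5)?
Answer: 2825957345/48116556 ≈ 58.732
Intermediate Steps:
T(M) = 24 + 6*M (T(M) = ((0 + 4) + M)*6 = (4 + M)*6 = 24 + 6*M)
h = -565191469/48116556 (h = 3547/(-87644) + 12853/(24 + 6*(-187)) = 3547*(-1/87644) + 12853/(24 - 1122) = -3547/87644 + 12853/(-1098) = -3547/87644 + 12853*(-1/1098) = -3547/87644 - 12853/1098 = -565191469/48116556 ≈ -11.746)
h*(-5) = -565191469/48116556*(-5) = 2825957345/48116556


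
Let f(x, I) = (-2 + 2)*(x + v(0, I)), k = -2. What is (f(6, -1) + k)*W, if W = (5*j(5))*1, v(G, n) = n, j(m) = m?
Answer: -50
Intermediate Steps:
W = 25 (W = (5*5)*1 = 25*1 = 25)
f(x, I) = 0 (f(x, I) = (-2 + 2)*(x + I) = 0*(I + x) = 0)
(f(6, -1) + k)*W = (0 - 2)*25 = -2*25 = -50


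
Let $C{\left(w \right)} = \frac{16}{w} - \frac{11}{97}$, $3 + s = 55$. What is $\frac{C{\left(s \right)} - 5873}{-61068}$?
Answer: $\frac{88162}{916747} \approx 0.096168$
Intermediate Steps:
$s = 52$ ($s = -3 + 55 = 52$)
$C{\left(w \right)} = - \frac{11}{97} + \frac{16}{w}$ ($C{\left(w \right)} = \frac{16}{w} - \frac{11}{97} = - \frac{11}{97} + \frac{16}{w}$)
$\frac{C{\left(s \right)} - 5873}{-61068} = \frac{\left(- \frac{11}{97} + \frac{16}{52}\right) - 5873}{-61068} = \left(\left(- \frac{11}{97} + 16 \cdot \frac{1}{52}\right) - 5873\right) \left(- \frac{1}{61068}\right) = \left(\left(- \frac{11}{97} + \frac{4}{13}\right) - 5873\right) \left(- \frac{1}{61068}\right) = \left(\frac{245}{1261} - 5873\right) \left(- \frac{1}{61068}\right) = \left(- \frac{7405608}{1261}\right) \left(- \frac{1}{61068}\right) = \frac{88162}{916747}$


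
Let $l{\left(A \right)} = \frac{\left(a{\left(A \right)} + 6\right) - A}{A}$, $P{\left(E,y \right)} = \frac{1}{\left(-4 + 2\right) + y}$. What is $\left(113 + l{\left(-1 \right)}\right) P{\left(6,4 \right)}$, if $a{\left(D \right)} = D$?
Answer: $\frac{107}{2} \approx 53.5$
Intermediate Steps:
$P{\left(E,y \right)} = \frac{1}{-2 + y}$
$l{\left(A \right)} = \frac{6}{A}$ ($l{\left(A \right)} = \frac{\left(A + 6\right) - A}{A} = \frac{\left(6 + A\right) - A}{A} = \frac{6}{A}$)
$\left(113 + l{\left(-1 \right)}\right) P{\left(6,4 \right)} = \frac{113 + \frac{6}{-1}}{-2 + 4} = \frac{113 + 6 \left(-1\right)}{2} = \left(113 - 6\right) \frac{1}{2} = 107 \cdot \frac{1}{2} = \frac{107}{2}$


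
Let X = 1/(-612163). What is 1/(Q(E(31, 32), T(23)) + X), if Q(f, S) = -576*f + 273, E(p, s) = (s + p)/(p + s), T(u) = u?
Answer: -612163/185485390 ≈ -0.0033003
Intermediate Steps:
E(p, s) = 1 (E(p, s) = (p + s)/(p + s) = 1)
Q(f, S) = 273 - 576*f
X = -1/612163 ≈ -1.6336e-6
1/(Q(E(31, 32), T(23)) + X) = 1/((273 - 576*1) - 1/612163) = 1/((273 - 576) - 1/612163) = 1/(-303 - 1/612163) = 1/(-185485390/612163) = -612163/185485390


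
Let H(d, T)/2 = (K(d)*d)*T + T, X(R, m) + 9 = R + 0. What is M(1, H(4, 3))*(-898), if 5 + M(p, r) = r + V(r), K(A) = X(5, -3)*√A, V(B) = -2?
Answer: 173314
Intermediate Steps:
X(R, m) = -9 + R (X(R, m) = -9 + (R + 0) = -9 + R)
K(A) = -4*√A (K(A) = (-9 + 5)*√A = -4*√A)
H(d, T) = 2*T - 8*T*d^(3/2) (H(d, T) = 2*(((-4*√d)*d)*T + T) = 2*((-4*d^(3/2))*T + T) = 2*(-4*T*d^(3/2) + T) = 2*(T - 4*T*d^(3/2)) = 2*T - 8*T*d^(3/2))
M(p, r) = -7 + r (M(p, r) = -5 + (r - 2) = -5 + (-2 + r) = -7 + r)
M(1, H(4, 3))*(-898) = (-7 + 2*3*(1 - 4*4^(3/2)))*(-898) = (-7 + 2*3*(1 - 4*8))*(-898) = (-7 + 2*3*(1 - 32))*(-898) = (-7 + 2*3*(-31))*(-898) = (-7 - 186)*(-898) = -193*(-898) = 173314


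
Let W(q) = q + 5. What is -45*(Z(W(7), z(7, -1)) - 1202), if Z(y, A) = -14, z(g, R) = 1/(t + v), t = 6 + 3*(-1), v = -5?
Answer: 54720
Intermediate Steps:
W(q) = 5 + q
t = 3 (t = 6 - 3 = 3)
z(g, R) = -1/2 (z(g, R) = 1/(3 - 5) = 1/(-2) = -1/2)
-45*(Z(W(7), z(7, -1)) - 1202) = -45*(-14 - 1202) = -45*(-1216) = 54720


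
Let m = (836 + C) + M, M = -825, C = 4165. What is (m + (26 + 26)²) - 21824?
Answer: -14944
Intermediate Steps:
m = 4176 (m = (836 + 4165) - 825 = 5001 - 825 = 4176)
(m + (26 + 26)²) - 21824 = (4176 + (26 + 26)²) - 21824 = (4176 + 52²) - 21824 = (4176 + 2704) - 21824 = 6880 - 21824 = -14944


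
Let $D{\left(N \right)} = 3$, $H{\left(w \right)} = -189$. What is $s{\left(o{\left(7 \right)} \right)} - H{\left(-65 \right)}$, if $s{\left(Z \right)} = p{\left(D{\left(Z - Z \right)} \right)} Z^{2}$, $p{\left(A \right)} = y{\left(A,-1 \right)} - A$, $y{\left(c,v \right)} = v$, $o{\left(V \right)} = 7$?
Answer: $-7$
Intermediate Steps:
$p{\left(A \right)} = -1 - A$
$s{\left(Z \right)} = - 4 Z^{2}$ ($s{\left(Z \right)} = \left(-1 - 3\right) Z^{2} = - 4 Z^{2}$)
$s{\left(o{\left(7 \right)} \right)} - H{\left(-65 \right)} = - 4 \cdot 7^{2} - -189 = \left(-4\right) 49 + 189 = -196 + 189 = -7$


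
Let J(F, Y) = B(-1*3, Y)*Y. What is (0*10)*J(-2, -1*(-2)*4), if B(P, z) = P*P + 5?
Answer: 0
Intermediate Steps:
B(P, z) = 5 + P² (B(P, z) = P² + 5 = 5 + P²)
J(F, Y) = 14*Y (J(F, Y) = (5 + (-1*3)²)*Y = (5 + (-3)²)*Y = (5 + 9)*Y = 14*Y)
(0*10)*J(-2, -1*(-2)*4) = (0*10)*(14*(-1*(-2)*4)) = 0*(14*(2*4)) = 0*(14*8) = 0*112 = 0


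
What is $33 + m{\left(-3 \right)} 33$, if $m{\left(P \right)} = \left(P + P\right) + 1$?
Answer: $-132$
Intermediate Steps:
$m{\left(P \right)} = 1 + 2 P$ ($m{\left(P \right)} = 2 P + 1 = 1 + 2 P$)
$33 + m{\left(-3 \right)} 33 = 33 + \left(1 + 2 \left(-3\right)\right) 33 = 33 + \left(1 - 6\right) 33 = 33 - 165 = -132$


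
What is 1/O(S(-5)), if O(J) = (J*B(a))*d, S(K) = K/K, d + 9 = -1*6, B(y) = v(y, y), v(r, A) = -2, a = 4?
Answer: 1/30 ≈ 0.033333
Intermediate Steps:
B(y) = -2
d = -15 (d = -9 - 1*6 = -9 - 6 = -15)
S(K) = 1
O(J) = 30*J (O(J) = (J*(-2))*(-15) = -2*J*(-15) = 30*J)
1/O(S(-5)) = 1/(30*1) = 1/30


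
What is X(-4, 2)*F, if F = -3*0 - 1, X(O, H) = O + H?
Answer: 2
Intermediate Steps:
X(O, H) = H + O
F = -1 (F = 0 - 1 = -1)
X(-4, 2)*F = (2 - 4)*(-1) = -2*(-1) = 2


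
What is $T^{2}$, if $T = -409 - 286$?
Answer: $483025$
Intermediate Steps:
$T = -695$ ($T = -409 - 286 = -695$)
$T^{2} = \left(-695\right)^{2} = 483025$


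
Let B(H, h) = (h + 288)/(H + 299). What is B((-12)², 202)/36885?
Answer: 98/3268011 ≈ 2.9988e-5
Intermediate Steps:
B(H, h) = (288 + h)/(299 + H)
B((-12)², 202)/36885 = ((288 + 202)/(299 + (-12)²))/36885 = (490/(299 + 144))*(1/36885) = (490/443)*(1/36885) = 98/3268011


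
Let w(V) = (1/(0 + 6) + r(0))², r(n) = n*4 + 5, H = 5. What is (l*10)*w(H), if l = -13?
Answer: -62465/18 ≈ -3470.3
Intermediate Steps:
r(n) = 5 + 4*n (r(n) = 4*n + 5 = 5 + 4*n)
w(V) = 961/36 (w(V) = (1/(0 + 6) + (5 + 4*0))² = (1/6 + (5 + 0))² = (⅙ + 5)² = (31/6)² = 961/36)
(l*10)*w(H) = -13*10*(961/36) = -130*961/36 = -62465/18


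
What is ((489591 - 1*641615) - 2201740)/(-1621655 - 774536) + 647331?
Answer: 221590152855/342313 ≈ 6.4733e+5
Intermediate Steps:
((489591 - 1*641615) - 2201740)/(-1621655 - 774536) + 647331 = ((489591 - 641615) - 2201740)/(-2396191) + 647331 = (-152024 - 2201740)*(-1/2396191) + 647331 = -2353764*(-1/2396191) + 647331 = 336252/342313 + 647331 = 221590152855/342313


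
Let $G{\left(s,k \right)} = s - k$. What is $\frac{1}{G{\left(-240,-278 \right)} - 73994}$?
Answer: $- \frac{1}{73956} \approx -1.3522 \cdot 10^{-5}$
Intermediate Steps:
$\frac{1}{G{\left(-240,-278 \right)} - 73994} = \frac{1}{\left(-240 - -278\right) - 73994} = \frac{1}{\left(-240 + 278\right) - 73994} = \frac{1}{38 - 73994} = \frac{1}{-73956} = - \frac{1}{73956}$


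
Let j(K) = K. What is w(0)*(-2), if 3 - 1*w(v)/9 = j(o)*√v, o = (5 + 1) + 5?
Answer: -54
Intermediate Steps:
o = 11 (o = 6 + 5 = 11)
w(v) = 27 - 99*√v
w(0)*(-2) = (27 - 99*√0)*(-2) = (27 - 99*0)*(-2) = (27 + 0)*(-2) = 27*(-2) = -54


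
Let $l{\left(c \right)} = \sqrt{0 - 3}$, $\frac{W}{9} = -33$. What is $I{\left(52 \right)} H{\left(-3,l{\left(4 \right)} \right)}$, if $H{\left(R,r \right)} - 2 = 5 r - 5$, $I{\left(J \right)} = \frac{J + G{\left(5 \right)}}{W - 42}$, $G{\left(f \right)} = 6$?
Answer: $\frac{58}{113} - \frac{290 i \sqrt{3}}{339} \approx 0.51327 - 1.4817 i$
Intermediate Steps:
$W = -297$ ($W = 9 \left(-33\right) = -297$)
$l{\left(c \right)} = i \sqrt{3}$ ($l{\left(c \right)} = \sqrt{-3} = i \sqrt{3}$)
$I{\left(J \right)} = - \frac{2}{113} - \frac{J}{339}$ ($I{\left(J \right)} = \frac{J + 6}{-297 - 42} = \frac{6 + J}{-339} = \left(6 + J\right) \left(- \frac{1}{339}\right) = - \frac{2}{113} - \frac{J}{339}$)
$H{\left(R,r \right)} = -3 + 5 r$ ($H{\left(R,r \right)} = 2 + \left(5 r - 5\right) = 2 + \left(-5 + 5 r\right) = -3 + 5 r$)
$I{\left(52 \right)} H{\left(-3,l{\left(4 \right)} \right)} = \left(- \frac{2}{113} - \frac{52}{339}\right) \left(-3 + 5 i \sqrt{3}\right) = - \frac{58 \left(-3 + 5 i \sqrt{3}\right)}{339} = \frac{58}{113} - \frac{290 i \sqrt{3}}{339}$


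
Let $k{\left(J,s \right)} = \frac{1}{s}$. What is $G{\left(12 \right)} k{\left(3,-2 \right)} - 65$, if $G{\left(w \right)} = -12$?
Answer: $-59$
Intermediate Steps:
$G{\left(12 \right)} k{\left(3,-2 \right)} - 65 = - \frac{12}{-2} - 65 = \left(-12\right) \left(- \frac{1}{2}\right) - 65 = 6 - 65 = -59$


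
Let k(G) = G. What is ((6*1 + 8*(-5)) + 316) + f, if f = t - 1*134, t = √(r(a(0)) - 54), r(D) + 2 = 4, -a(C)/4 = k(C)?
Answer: 148 + 2*I*√13 ≈ 148.0 + 7.2111*I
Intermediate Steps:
a(C) = -4*C
r(D) = 2 (r(D) = -2 + 4 = 2)
t = 2*I*√13 (t = √(2 - 54) = √(-52) = 2*I*√13 ≈ 7.2111*I)
f = -134 + 2*I*√13 (f = 2*I*√13 - 1*134 = 2*I*√13 - 134 = -134 + 2*I*√13 ≈ -134.0 + 7.2111*I)
((6*1 + 8*(-5)) + 316) + f = ((6*1 + 8*(-5)) + 316) + (-134 + 2*I*√13) = ((6 - 40) + 316) + (-134 + 2*I*√13) = (-34 + 316) + (-134 + 2*I*√13) = 282 + (-134 + 2*I*√13) = 148 + 2*I*√13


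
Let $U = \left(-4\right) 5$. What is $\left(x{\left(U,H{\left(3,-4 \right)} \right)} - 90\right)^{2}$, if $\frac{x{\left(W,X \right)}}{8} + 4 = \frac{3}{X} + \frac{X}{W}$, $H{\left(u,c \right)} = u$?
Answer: $\frac{331776}{25} \approx 13271.0$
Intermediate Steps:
$U = -20$
$x{\left(W,X \right)} = -32 + \frac{24}{X} + \frac{8 X}{W}$ ($x{\left(W,X \right)} = -32 + 8 \left(\frac{3}{X} + \frac{X}{W}\right) = -32 + \left(\frac{24}{X} + \frac{8 X}{W}\right) = -32 + \frac{24}{X} + \frac{8 X}{W}$)
$\left(x{\left(U,H{\left(3,-4 \right)} \right)} - 90\right)^{2} = \left(\left(-32 + \frac{24}{3} + 8 \cdot 3 \frac{1}{-20}\right) - 90\right)^{2} = \left(\left(-32 + 24 \cdot \frac{1}{3} + 8 \cdot 3 \left(- \frac{1}{20}\right)\right) - 90\right)^{2} = \left(\left(-32 + 8 - \frac{6}{5}\right) - 90\right)^{2} = \left(- \frac{126}{5} - 90\right)^{2} = \left(- \frac{576}{5}\right)^{2} = \frac{331776}{25}$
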